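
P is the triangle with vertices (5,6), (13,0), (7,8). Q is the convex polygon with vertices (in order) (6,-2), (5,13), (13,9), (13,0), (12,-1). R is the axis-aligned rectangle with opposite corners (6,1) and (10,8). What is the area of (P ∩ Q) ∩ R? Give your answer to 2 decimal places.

10.50

The region (P ∩ Q) ∩ R is the polygon with vertices (7,8), (10,4), (10,2.25), (6,5.25), (6,7).
By the shoelace formula its area is 10.50.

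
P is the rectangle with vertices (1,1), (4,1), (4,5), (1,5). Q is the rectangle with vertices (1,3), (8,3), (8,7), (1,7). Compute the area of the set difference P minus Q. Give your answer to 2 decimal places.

|P∩Q|: x∈[1,4], y∈[3,5] → 3·2 = 6.
|P| = 12.
|P ∖ Q| = |P| − |P∩Q| = 12 − 6 = 6.00.

6.00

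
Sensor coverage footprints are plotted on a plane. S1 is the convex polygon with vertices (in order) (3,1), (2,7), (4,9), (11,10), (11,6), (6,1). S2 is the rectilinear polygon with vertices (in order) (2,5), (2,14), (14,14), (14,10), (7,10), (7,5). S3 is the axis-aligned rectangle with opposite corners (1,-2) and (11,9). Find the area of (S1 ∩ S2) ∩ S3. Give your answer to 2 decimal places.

17.67

The region (S1 ∩ S2) ∩ S3 is the polygon with vertices (4,9), (7,9), (7,5), (2.333,5), (2,7).
By the shoelace formula its area is 17.67.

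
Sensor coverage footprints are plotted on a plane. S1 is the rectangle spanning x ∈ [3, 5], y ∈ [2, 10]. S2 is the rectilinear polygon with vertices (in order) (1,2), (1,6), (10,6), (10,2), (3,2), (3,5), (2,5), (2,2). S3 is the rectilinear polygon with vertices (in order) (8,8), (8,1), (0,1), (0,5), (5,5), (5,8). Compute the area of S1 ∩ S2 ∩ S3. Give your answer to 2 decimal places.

6.00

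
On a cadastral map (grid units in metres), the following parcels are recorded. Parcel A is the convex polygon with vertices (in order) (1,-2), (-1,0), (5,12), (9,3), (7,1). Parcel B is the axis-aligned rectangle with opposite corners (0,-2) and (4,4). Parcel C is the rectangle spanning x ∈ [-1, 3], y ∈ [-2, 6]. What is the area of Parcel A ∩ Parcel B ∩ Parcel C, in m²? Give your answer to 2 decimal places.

15.50

The intersection is the polygon with vertices (0,2), (1,4), (3,4), (3,-1), (1,-2), (0,-1).
By the shoelace formula its area is 15.50.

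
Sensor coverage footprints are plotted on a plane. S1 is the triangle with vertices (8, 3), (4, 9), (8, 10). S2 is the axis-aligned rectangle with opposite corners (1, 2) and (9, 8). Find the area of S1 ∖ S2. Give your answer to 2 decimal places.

5.67

|S1| = 14, |S1∩S2| = 8.3333.
|S1 ∖ S2| = |S1| − |S1∩S2| = 14 − 8.3333 = 5.67.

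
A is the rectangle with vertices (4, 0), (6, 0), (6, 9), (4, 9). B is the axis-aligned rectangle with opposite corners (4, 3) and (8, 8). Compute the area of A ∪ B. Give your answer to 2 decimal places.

By inclusion–exclusion:
Individual areas: |A| = 18, |B| = 20.
|A∩B|: x∈[4,6], y∈[3,8] → 2·5 = 10.
|A ∪ B| = 38 − 10 = 28.00.

28.00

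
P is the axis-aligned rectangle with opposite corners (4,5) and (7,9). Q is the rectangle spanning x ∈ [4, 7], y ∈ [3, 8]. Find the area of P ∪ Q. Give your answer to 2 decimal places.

18.00

By inclusion–exclusion:
Individual areas: |P| = 12, |Q| = 15.
|P∩Q|: x∈[4,7], y∈[5,8] → 3·3 = 9.
|P ∪ Q| = 27 − 9 = 18.00.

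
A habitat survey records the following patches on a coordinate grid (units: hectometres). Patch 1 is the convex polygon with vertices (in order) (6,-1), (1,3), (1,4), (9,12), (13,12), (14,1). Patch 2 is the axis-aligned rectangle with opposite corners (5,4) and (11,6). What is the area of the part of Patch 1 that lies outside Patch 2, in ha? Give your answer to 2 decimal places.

|Patch 1| = 113.5, |Patch 1∩Patch 2| = 12.
|Patch 1 ∖ Patch 2| = |Patch 1| − |Patch 1∩Patch 2| = 113.5 − 12 = 101.50.

101.50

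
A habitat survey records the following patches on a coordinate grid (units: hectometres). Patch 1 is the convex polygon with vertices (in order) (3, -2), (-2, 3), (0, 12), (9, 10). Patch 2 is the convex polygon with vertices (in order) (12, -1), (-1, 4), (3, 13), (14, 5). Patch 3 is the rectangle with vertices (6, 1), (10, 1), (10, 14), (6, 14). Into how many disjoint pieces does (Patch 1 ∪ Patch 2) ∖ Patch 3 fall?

2

(Patch 1 ∪ Patch 2) ∖ Patch 3 splits into 2 disjoint pieces (area 82.3089, area 25.0182).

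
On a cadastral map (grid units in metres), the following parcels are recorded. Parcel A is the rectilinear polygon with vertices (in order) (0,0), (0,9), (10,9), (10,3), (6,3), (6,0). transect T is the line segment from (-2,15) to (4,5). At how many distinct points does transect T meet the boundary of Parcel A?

1

The segment meets the boundary at (1.6,9).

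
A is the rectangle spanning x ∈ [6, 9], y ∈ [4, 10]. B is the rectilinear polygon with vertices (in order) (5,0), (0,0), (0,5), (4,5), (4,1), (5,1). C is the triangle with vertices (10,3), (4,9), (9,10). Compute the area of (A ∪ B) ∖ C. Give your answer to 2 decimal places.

26.40

|A ∪ B| = 39.
|(A ∪ B) ∩ C| = 12.6.
|(A ∪ B) ∖ C| = 39 − 12.6 = 26.40.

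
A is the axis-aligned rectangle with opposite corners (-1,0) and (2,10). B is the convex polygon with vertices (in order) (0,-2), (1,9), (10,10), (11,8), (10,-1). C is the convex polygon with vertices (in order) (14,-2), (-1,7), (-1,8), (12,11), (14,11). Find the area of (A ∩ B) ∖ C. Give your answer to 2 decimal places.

9.23

|A ∩ B| = 12.7374.
|(A ∩ B) ∩ C| = 3.5048.
|(A ∩ B) ∖ C| = 12.7374 − 3.5048 = 9.23.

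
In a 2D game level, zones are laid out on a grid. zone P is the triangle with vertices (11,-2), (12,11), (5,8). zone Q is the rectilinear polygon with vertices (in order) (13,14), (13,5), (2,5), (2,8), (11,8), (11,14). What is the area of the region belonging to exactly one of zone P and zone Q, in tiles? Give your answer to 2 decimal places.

49.60

|zone P| = 44, |zone Q| = 45, |zone P∩zone Q| = 19.7011.
|zone P △ zone Q| = |zone P| + |zone Q| − 2·|zone P∩zone Q| = 44 + 45 − 39.4022 = 49.60.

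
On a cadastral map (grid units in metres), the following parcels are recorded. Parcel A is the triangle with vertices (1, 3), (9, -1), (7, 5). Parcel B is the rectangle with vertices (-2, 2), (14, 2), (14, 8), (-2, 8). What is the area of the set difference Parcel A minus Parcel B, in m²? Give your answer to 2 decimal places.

7.50

|Parcel A| = 20, |Parcel A∩Parcel B| = 12.5.
|Parcel A ∖ Parcel B| = |Parcel A| − |Parcel A∩Parcel B| = 20 − 12.5 = 7.50.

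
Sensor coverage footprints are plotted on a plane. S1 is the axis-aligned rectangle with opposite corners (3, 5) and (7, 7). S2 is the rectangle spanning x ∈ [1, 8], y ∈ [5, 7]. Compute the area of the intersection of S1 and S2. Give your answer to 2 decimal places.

8.00

|S1∩S2|: x∈[3,7], y∈[5,7] → 4·2 = 8.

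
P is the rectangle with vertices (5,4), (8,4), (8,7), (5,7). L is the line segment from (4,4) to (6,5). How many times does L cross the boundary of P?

The segment meets the boundary at (5,4.5).

1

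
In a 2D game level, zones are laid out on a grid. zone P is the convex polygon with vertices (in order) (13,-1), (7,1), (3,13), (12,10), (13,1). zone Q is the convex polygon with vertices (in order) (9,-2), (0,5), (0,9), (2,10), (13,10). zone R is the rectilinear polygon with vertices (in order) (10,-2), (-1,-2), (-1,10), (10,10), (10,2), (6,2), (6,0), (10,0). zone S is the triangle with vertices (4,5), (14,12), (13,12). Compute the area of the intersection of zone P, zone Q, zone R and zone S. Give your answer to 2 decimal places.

1.33

The intersection is the polygon with vertices (10,9.2), (5.351,5.946), (5.324,6.029), (10,9.667).
By the shoelace formula its area is 1.33.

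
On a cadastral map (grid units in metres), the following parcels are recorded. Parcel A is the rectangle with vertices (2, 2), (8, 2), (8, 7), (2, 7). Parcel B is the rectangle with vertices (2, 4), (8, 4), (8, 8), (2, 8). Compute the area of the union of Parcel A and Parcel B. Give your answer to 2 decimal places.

36.00

By inclusion–exclusion:
Individual areas: |Parcel A| = 30, |Parcel B| = 24.
|Parcel A∩Parcel B|: x∈[2,8], y∈[4,7] → 6·3 = 18.
|Parcel A ∪ Parcel B| = 54 − 18 = 36.00.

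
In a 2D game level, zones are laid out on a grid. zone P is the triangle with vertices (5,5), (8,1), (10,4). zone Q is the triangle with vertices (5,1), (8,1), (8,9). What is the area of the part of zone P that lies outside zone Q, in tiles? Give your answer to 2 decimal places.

4.19

|zone P| = 8.5, |zone P∩zone Q| = 4.3093.
|zone P ∖ zone Q| = |zone P| − |zone P∩zone Q| = 8.5 − 4.3093 = 4.19.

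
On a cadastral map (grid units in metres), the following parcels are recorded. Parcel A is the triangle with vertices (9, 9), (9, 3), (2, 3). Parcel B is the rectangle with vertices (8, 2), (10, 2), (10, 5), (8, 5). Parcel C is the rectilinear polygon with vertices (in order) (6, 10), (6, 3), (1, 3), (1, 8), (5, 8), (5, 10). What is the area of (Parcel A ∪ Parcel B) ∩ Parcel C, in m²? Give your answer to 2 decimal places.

6.86

The region (Parcel A ∪ Parcel B) ∩ Parcel C is the polygon with vertices (2,3), (6,6.429), (6,3).
By the shoelace formula its area is 6.86.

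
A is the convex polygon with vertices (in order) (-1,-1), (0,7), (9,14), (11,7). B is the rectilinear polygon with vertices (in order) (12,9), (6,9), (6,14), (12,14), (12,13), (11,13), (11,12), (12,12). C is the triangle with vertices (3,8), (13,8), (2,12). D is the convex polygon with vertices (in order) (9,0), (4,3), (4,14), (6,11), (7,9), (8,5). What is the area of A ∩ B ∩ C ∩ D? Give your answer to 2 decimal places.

The intersection is the polygon with vertices (6,10.546), (6.278,10.444), (7,9), (6,9).
By the shoelace formula its area is 0.94.

0.94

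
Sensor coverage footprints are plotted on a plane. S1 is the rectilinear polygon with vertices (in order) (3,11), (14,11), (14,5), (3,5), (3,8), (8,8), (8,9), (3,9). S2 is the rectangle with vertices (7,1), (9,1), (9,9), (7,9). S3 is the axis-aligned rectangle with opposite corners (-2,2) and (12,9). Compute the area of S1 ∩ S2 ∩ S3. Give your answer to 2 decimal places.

7.00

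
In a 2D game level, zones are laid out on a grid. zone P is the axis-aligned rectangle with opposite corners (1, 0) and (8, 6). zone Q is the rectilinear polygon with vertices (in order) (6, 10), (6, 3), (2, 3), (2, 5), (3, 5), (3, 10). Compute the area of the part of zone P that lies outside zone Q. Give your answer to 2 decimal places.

|zone P| = 42, |zone P∩zone Q| = 11.
|zone P ∖ zone Q| = |zone P| − |zone P∩zone Q| = 42 − 11 = 31.00.

31.00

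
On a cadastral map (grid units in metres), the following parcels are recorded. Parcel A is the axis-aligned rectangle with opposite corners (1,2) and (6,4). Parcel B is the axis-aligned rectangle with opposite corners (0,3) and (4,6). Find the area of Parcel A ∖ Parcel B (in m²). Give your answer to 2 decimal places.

|Parcel A∩Parcel B|: x∈[1,4], y∈[3,4] → 3·1 = 3.
|Parcel A| = 10.
|Parcel A ∖ Parcel B| = |Parcel A| − |Parcel A∩Parcel B| = 10 − 3 = 7.00.

7.00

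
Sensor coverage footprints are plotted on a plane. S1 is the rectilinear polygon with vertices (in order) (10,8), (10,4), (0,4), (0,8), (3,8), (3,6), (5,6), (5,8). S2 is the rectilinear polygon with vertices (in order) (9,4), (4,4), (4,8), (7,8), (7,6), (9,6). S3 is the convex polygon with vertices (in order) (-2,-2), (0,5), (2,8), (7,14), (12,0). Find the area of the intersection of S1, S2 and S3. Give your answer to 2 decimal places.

14.00

The intersection is the polygon with vertices (4,6), (5,6), (5,8), (7,8), (7,6), (9,6), (9,4), (4,4).
By the shoelace formula its area is 14.00.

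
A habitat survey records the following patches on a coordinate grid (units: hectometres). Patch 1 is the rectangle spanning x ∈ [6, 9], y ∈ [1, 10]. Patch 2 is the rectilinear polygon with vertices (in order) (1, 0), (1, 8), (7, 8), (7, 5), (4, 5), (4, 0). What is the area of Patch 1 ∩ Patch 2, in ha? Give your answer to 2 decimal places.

The intersection is the polygon with vertices (6,8), (7,8), (7,5), (6,5).
By the shoelace formula its area is 3.00.

3.00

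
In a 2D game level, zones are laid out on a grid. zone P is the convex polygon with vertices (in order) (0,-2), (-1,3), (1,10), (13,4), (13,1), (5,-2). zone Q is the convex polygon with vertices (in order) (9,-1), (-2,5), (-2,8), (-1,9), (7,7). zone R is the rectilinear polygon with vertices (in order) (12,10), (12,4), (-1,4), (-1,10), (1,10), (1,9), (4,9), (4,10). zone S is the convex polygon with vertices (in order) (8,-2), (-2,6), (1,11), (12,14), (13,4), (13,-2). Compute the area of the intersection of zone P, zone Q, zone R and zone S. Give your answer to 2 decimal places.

27.99

The intersection is the polygon with vertices (7.75,4), (0.5,4), (-0.488,4.791), (0.6,8.6), (7,7).
By the shoelace formula its area is 27.99.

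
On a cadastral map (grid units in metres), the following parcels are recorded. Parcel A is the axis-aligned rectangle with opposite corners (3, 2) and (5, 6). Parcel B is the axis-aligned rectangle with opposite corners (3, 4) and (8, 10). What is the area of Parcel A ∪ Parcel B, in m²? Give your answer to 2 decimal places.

34.00

By inclusion–exclusion:
Individual areas: |Parcel A| = 8, |Parcel B| = 30.
|Parcel A∩Parcel B|: x∈[3,5], y∈[4,6] → 2·2 = 4.
|Parcel A ∪ Parcel B| = 38 − 4 = 34.00.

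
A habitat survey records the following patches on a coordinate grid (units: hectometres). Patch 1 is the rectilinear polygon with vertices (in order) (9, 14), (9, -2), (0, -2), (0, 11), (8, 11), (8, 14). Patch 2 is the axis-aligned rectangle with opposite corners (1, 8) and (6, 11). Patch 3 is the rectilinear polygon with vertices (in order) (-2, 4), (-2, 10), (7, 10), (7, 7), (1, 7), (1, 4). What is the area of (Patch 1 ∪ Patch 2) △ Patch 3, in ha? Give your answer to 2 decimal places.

|Patch 1 ∪ Patch 2| = 120.
|(Patch 1 ∪ Patch 2) ∩ Patch 3| = 24.
|(Patch 1 ∪ Patch 2) △ Patch 3| = 120 + 36 − 48 = 108.00.

108.00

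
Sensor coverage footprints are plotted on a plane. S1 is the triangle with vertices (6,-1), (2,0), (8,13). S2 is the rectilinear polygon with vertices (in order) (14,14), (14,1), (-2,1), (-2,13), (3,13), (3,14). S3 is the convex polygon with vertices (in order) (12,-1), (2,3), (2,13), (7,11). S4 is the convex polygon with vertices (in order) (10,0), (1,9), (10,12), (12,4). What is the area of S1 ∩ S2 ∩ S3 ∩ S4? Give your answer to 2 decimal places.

10.45

The intersection is the polygon with vertices (7.037,10.912), (7.532,9.723), (6.625,3.375), (4.526,5.474).
By the shoelace formula its area is 10.45.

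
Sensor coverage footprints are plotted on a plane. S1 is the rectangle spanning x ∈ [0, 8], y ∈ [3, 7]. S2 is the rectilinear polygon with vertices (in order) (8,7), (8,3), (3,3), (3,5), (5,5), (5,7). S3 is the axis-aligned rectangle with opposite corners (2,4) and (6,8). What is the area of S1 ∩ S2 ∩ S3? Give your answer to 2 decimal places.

The intersection is the polygon with vertices (3,5), (5,5), (5,7), (6,7), (6,4), (3,4).
By the shoelace formula its area is 5.00.

5.00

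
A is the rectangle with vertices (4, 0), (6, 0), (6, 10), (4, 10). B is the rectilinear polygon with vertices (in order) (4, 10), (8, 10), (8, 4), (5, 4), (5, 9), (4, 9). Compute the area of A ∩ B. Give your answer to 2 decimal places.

The intersection is the polygon with vertices (6,4), (5,4), (5,9), (4,9), (4,10), (6,10).
By the shoelace formula its area is 7.00.

7.00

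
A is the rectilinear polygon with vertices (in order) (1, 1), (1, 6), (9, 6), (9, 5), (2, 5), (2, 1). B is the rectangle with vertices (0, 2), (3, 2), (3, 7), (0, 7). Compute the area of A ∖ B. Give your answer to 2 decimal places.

7.00

|A| = 12, |A∩B| = 5.
|A ∖ B| = |A| − |A∩B| = 12 − 5 = 7.00.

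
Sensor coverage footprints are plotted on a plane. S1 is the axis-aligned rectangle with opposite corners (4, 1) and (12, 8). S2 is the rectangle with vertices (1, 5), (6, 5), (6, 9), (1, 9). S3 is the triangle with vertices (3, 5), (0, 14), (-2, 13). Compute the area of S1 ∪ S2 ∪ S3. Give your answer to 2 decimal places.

78.37

By inclusion–exclusion:
Individual areas: |S1| = 56, |S2| = 20, |S3| = 10.5.
|S1∩S2|: x∈[4,6], y∈[5,8] → 2·3 = 6.
|S1∩S3| = 0.
|S2∩S3| = 2.1333.
|S1∩S2∩S3| = 0.
|S1 ∪ S2 ∪ S3| = 86.5 − 8.1333 + 0 = 78.37.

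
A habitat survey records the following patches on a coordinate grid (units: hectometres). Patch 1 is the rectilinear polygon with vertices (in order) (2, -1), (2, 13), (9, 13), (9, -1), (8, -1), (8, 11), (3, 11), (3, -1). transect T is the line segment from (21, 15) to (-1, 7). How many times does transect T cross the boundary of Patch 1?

The segment meets the boundary at (3,8.455), (8,10.273), (2,8.091), (9,10.636).

4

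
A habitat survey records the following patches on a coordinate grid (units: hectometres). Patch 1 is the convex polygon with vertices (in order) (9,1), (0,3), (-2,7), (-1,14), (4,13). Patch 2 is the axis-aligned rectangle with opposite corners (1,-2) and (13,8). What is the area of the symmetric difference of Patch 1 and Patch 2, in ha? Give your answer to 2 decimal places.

127.64

|Patch 1| = 85, |Patch 2| = 120, |Patch 1∩Patch 2| = 38.6806.
|Patch 1 △ Patch 2| = |Patch 1| + |Patch 2| − 2·|Patch 1∩Patch 2| = 85 + 120 − 77.3611 = 127.64.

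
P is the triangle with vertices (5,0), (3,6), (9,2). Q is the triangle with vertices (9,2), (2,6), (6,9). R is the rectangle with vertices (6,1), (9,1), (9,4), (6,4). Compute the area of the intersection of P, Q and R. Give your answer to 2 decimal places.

The intersection is the polygon with vertices (9,2), (6,3.714), (6,4).
By the shoelace formula its area is 0.43.

0.43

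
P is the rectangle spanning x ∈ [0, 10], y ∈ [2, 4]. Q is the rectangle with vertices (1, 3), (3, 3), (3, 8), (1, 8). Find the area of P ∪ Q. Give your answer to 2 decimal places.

28.00

By inclusion–exclusion:
Individual areas: |P| = 20, |Q| = 10.
|P∩Q|: x∈[1,3], y∈[3,4] → 2·1 = 2.
|P ∪ Q| = 30 − 2 = 28.00.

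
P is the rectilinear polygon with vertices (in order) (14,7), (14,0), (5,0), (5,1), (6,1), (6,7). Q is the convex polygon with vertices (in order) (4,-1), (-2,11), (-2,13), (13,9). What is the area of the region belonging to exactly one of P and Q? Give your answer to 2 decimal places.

125.24

|P| = 57, |Q| = 99, |P∩Q| = 15.3778.
|P △ Q| = |P| + |Q| − 2·|P∩Q| = 57 + 99 − 30.7556 = 125.24.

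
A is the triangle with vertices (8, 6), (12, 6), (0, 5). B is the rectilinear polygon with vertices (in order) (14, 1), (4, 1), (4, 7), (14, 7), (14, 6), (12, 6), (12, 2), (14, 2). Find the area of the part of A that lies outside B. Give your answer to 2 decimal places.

0.33

|A| = 2, |A∩B| = 1.6667.
|A ∖ B| = |A| − |A∩B| = 2 − 1.6667 = 0.33.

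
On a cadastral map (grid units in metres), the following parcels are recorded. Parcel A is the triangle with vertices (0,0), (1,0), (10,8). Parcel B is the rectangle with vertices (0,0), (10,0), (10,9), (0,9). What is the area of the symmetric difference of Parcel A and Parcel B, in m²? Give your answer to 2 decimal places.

|Parcel A| = 4, |Parcel B| = 90, |Parcel A∩Parcel B| = 4.
|Parcel A △ Parcel B| = |Parcel A| + |Parcel B| − 2·|Parcel A∩Parcel B| = 4 + 90 − 8 = 86.00.

86.00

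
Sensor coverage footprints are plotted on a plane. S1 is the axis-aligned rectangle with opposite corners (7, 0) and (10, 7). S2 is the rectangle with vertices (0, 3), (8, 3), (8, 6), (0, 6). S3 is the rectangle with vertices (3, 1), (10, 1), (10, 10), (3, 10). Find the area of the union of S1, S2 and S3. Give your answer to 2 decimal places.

By inclusion–exclusion:
Individual areas: |S1| = 21, |S2| = 24, |S3| = 63.
|S1∩S2|: x∈[7,8], y∈[3,6] → 1·3 = 3.
|S1∩S3|: x∈[7,10], y∈[1,7] → 3·6 = 18.
|S2∩S3|: x∈[3,8], y∈[3,6] → 5·3 = 15.
|S1∩S2∩S3| = 3.
|S1 ∪ S2 ∪ S3| = 108 − 36 + 3 = 75.00.

75.00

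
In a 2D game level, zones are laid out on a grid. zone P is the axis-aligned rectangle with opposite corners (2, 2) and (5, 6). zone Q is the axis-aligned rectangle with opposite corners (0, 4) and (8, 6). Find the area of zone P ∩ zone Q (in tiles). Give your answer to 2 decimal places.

|zone P∩zone Q|: x∈[2,5], y∈[4,6] → 3·2 = 6.

6.00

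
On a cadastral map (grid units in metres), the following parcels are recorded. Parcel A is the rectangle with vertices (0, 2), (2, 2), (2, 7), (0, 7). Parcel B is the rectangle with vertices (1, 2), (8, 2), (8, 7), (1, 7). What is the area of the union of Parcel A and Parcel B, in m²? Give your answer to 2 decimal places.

40.00

By inclusion–exclusion:
Individual areas: |Parcel A| = 10, |Parcel B| = 35.
|Parcel A∩Parcel B|: x∈[1,2], y∈[2,7] → 1·5 = 5.
|Parcel A ∪ Parcel B| = 45 − 5 = 40.00.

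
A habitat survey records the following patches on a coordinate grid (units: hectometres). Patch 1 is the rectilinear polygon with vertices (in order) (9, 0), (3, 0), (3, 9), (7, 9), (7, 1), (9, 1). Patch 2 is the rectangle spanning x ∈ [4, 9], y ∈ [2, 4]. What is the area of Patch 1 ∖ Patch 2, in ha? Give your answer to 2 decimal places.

|Patch 1| = 38, |Patch 1∩Patch 2| = 6.
|Patch 1 ∖ Patch 2| = |Patch 1| − |Patch 1∩Patch 2| = 38 − 6 = 32.00.

32.00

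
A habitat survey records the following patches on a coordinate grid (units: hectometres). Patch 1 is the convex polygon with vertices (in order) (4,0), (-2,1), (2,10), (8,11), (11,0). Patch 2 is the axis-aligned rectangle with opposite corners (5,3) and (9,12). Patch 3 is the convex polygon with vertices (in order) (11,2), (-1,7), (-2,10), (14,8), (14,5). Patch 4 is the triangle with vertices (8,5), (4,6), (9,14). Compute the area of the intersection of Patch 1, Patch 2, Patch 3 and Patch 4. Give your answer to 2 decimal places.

The intersection is the polygon with vertices (5,7.6), (5.884,9.014), (8.411,8.699), (8,5), (5,5.75).
By the shoelace formula its area is 10.78.

10.78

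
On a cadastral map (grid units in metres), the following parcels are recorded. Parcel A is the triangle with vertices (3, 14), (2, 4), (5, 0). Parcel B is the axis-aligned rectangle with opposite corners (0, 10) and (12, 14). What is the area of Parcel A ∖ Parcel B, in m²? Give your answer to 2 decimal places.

|Parcel A| = 17, |Parcel A∩Parcel B| = 1.9429.
|Parcel A ∖ Parcel B| = |Parcel A| − |Parcel A∩Parcel B| = 17 − 1.9429 = 15.06.

15.06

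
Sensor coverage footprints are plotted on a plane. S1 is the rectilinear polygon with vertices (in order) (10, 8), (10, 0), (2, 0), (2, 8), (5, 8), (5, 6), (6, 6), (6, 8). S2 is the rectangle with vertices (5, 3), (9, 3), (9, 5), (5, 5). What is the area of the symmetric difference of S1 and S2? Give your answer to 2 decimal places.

54.00

|S1| = 62, |S2| = 8, |S1∩S2| = 8.
|S1 △ S2| = |S1| + |S2| − 2·|S1∩S2| = 62 + 8 − 16 = 54.00.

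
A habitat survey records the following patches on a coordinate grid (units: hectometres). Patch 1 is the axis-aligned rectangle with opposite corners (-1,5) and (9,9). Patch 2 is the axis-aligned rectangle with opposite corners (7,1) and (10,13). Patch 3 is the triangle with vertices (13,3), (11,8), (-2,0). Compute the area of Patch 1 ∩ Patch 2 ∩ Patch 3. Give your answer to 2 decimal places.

2.31

The intersection is the polygon with vertices (9,5), (7,5), (7,5.538), (9,6.769).
By the shoelace formula its area is 2.31.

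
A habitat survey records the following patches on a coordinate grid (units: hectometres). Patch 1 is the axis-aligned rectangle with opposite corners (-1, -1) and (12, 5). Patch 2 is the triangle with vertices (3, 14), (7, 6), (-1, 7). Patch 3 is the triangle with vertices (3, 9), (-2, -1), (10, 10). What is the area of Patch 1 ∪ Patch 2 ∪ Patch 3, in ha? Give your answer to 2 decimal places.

By inclusion–exclusion:
Individual areas: |Patch 1| = 78, |Patch 2| = 30, |Patch 3| = 32.5.
|Patch 1∩Patch 2| = 0.
|Patch 1∩Patch 3| = 10.0947.
|Patch 2∩Patch 3| = 10.1551.
|Patch 1∩Patch 2∩Patch 3| = 0.
|Patch 1 ∪ Patch 2 ∪ Patch 3| = 140.5 − 20.2498 + 0 = 120.25.

120.25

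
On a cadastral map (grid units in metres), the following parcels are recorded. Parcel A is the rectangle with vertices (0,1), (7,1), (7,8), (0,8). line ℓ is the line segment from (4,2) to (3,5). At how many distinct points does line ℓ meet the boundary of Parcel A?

The segment lies entirely inside Parcel A and never meets its boundary.

0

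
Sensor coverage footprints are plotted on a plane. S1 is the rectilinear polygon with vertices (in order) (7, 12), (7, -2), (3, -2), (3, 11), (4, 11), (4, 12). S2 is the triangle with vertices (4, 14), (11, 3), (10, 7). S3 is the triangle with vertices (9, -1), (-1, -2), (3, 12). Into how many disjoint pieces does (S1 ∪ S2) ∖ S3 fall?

2

(S1 ∪ S2) ∖ S3 splits into 2 disjoint pieces (area 23.6842, area 2.4).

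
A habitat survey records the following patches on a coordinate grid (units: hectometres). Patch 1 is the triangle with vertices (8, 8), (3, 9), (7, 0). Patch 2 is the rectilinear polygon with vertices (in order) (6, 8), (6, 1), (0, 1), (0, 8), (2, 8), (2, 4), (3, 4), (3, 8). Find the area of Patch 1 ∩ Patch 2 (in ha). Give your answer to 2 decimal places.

The intersection is the polygon with vertices (3.444,8), (6,8), (6,2.25).
By the shoelace formula its area is 7.35.

7.35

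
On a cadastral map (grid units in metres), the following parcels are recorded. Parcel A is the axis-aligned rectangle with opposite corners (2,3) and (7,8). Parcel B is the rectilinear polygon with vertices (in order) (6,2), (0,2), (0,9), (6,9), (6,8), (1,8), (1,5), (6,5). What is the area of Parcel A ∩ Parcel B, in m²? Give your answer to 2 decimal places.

8.00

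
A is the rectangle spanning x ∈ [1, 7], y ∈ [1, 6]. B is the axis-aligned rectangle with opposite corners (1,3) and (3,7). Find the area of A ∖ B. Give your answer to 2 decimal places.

|A∩B|: x∈[1,3], y∈[3,6] → 2·3 = 6.
|A| = 30.
|A ∖ B| = |A| − |A∩B| = 30 − 6 = 24.00.

24.00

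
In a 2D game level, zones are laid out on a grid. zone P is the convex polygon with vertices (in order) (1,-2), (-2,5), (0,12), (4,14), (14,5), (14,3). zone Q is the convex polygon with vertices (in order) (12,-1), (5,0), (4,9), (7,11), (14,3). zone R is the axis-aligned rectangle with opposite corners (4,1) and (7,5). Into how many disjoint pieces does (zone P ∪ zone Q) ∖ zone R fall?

1

(zone P ∪ zone Q) ∖ zone R is a single connected region.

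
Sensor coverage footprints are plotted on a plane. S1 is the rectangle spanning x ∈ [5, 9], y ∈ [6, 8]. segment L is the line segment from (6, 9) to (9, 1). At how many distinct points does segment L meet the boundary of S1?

2

The segment meets the boundary at (7.125,6), (6.375,8).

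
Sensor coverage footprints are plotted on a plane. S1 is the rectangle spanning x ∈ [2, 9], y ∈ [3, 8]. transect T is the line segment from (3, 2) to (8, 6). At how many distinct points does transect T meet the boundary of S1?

The segment meets the boundary at (4.25,3).

1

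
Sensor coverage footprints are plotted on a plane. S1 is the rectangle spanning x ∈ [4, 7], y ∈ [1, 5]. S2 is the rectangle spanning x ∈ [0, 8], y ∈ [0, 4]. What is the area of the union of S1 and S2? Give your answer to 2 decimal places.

By inclusion–exclusion:
Individual areas: |S1| = 12, |S2| = 32.
|S1∩S2|: x∈[4,7], y∈[1,4] → 3·3 = 9.
|S1 ∪ S2| = 44 − 9 = 35.00.

35.00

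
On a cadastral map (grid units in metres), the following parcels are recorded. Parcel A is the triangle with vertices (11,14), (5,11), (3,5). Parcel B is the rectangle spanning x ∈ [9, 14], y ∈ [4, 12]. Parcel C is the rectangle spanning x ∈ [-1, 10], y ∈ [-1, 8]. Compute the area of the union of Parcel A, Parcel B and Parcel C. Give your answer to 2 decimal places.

By inclusion–exclusion:
Individual areas: |Parcel A| = 15, |Parcel B| = 40, |Parcel C| = 99.
|Parcel A∩Parcel B| = 0.0278.
|Parcel A∩Parcel C| = 2.5.
|Parcel B∩Parcel C|: x∈[9,10], y∈[4,8] → 1·4 = 4.
|Parcel A∩Parcel B∩Parcel C| = 0.
|Parcel A ∪ Parcel B ∪ Parcel C| = 154 − 6.5278 + 0 = 147.47.

147.47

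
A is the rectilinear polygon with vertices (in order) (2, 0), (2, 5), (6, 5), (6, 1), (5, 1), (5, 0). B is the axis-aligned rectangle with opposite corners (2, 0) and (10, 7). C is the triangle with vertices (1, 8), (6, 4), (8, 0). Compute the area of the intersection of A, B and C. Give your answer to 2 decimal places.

2.60

The intersection is the polygon with vertices (4.75,5), (6,4), (6,2.286), (3.625,5).
By the shoelace formula its area is 2.60.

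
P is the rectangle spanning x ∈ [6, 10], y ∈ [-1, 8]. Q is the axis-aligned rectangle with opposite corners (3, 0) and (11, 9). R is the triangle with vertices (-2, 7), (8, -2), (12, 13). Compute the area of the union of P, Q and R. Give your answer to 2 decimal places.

109.83

By inclusion–exclusion:
Individual areas: |P| = 36, |Q| = 72, |R| = 93.
|P∩Q|: x∈[6,10], y∈[0,8] → 4·8 = 32.
|P∩R| = 30.0111.
|Q∩R| = 57.1278.
|P∩Q∩R| = 27.9667.
|P ∪ Q ∪ R| = 201 − 119.1389 + 27.9667 = 109.83.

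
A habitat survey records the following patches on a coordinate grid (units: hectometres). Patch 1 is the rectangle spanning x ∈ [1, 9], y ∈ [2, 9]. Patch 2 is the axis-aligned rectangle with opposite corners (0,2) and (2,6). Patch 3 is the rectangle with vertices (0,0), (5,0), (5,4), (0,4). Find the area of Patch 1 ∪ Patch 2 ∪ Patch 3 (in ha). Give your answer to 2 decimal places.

70.00

By inclusion–exclusion:
Individual areas: |Patch 1| = 56, |Patch 2| = 8, |Patch 3| = 20.
|Patch 1∩Patch 2|: x∈[1,2], y∈[2,6] → 1·4 = 4.
|Patch 1∩Patch 3|: x∈[1,5], y∈[2,4] → 4·2 = 8.
|Patch 2∩Patch 3|: x∈[0,2], y∈[2,4] → 2·2 = 4.
|Patch 1∩Patch 2∩Patch 3| = 2.
|Patch 1 ∪ Patch 2 ∪ Patch 3| = 84 − 16 + 2 = 70.00.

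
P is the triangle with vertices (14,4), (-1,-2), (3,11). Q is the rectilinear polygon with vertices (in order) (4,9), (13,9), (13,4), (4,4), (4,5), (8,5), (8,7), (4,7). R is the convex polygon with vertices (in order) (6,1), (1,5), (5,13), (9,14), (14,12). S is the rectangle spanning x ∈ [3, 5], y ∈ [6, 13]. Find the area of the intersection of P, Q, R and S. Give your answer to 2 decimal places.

The intersection is the polygon with vertices (4,7), (4,9), (5,9), (5,7).
By the shoelace formula its area is 2.00.

2.00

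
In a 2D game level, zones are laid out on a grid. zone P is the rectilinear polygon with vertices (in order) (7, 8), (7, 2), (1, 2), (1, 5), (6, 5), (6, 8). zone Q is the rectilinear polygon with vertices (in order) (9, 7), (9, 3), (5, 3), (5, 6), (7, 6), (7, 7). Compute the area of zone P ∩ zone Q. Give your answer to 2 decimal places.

5.00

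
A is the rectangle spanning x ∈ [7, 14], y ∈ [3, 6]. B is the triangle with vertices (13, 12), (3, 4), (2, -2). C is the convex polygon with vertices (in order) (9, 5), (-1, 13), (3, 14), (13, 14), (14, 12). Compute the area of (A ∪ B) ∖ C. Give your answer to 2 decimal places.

|A ∪ B| = 45.9481.
|(A ∪ B) ∩ C| = 8.3268.
|(A ∪ B) ∖ C| = 45.9481 − 8.3268 = 37.62.

37.62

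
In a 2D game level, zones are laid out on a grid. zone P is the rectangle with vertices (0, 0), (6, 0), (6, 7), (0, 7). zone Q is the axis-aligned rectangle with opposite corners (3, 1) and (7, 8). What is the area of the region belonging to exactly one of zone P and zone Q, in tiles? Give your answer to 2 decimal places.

|zone P∩zone Q|: x∈[3,6], y∈[1,7] → 3·6 = 18.
|zone P △ zone Q| = |zone P| + |zone Q| − 2·|zone P∩zone Q| = 42 + 28 − 36 = 34.00.

34.00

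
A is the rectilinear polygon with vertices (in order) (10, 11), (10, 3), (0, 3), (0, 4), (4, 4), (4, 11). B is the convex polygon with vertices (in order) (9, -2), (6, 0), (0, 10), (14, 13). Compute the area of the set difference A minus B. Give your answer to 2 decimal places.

3.95

|A| = 52, |A∩B| = 48.0524.
|A ∖ B| = |A| − |A∩B| = 52 − 48.0524 = 3.95.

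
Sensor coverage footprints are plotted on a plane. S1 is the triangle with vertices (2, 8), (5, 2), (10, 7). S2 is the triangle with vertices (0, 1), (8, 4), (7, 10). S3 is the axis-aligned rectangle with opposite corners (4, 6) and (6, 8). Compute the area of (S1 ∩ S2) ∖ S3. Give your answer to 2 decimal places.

|S1 ∩ S2| = 14.6821.
|(S1 ∩ S2) ∩ S3| = 2.3345.
|(S1 ∩ S2) ∖ S3| = 14.6821 − 2.3345 = 12.35.

12.35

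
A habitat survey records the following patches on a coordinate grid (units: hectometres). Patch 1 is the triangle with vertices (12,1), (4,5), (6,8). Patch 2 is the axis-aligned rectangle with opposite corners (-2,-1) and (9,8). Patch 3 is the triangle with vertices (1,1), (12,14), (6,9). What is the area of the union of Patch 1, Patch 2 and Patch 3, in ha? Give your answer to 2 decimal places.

108.08

By inclusion–exclusion:
Individual areas: |Patch 1| = 16, |Patch 2| = 99, |Patch 3| = 11.5.
|Patch 1∩Patch 2| = 13.
|Patch 1∩Patch 3| = 1.7374.
|Patch 2∩Patch 3| = 5.4183.
|Patch 1∩Patch 2∩Patch 3| = 1.7374.
|Patch 1 ∪ Patch 2 ∪ Patch 3| = 126.5 − 20.1557 + 1.7374 = 108.08.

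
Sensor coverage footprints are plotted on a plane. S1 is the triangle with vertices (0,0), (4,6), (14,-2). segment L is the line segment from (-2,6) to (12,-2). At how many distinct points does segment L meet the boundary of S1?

2

The segment meets the boundary at (11.333,-1.619), (2.345,3.517).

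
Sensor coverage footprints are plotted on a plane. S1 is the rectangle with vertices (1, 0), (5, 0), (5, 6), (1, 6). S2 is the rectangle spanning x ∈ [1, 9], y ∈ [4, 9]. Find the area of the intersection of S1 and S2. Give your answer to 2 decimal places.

|S1∩S2|: x∈[1,5], y∈[4,6] → 4·2 = 8.

8.00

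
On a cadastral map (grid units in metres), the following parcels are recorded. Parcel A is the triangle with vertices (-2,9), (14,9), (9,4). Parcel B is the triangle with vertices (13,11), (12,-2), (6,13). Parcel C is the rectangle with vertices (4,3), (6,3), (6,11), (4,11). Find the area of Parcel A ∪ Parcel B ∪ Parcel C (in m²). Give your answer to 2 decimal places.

By inclusion–exclusion:
Individual areas: |Parcel A| = 40, |Parcel B| = 46.5, |Parcel C| = 16.
|Parcel A∩Parcel B| = 13.9074.
|Parcel A∩Parcel C| = 6.3636.
|Parcel B∩Parcel C| = 0.
|Parcel A∩Parcel B∩Parcel C| = 0.
|Parcel A ∪ Parcel B ∪ Parcel C| = 102.5 − 20.2711 + 0 = 82.23.

82.23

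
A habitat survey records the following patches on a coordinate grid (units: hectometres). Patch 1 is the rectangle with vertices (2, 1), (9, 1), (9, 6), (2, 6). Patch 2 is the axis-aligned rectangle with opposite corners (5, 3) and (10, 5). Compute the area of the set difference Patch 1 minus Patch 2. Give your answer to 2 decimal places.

27.00

|Patch 1∩Patch 2|: x∈[5,9], y∈[3,5] → 4·2 = 8.
|Patch 1| = 35.
|Patch 1 ∖ Patch 2| = |Patch 1| − |Patch 1∩Patch 2| = 35 − 8 = 27.00.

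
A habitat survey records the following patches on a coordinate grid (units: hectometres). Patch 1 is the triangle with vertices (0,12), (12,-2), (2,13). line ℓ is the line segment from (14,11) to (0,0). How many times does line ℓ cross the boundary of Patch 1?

The segment meets the boundary at (6.146,4.829), (7,5.5).

2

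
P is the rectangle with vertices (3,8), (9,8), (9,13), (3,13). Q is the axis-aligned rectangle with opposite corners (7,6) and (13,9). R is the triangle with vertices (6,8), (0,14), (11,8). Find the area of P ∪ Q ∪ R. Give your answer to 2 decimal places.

By inclusion–exclusion:
Individual areas: |P| = 30, |Q| = 18, |R| = 15.
|P∩Q|: x∈[7,9], y∈[8,9] → 2·1 = 2.
|P∩R| = 11.8636.
|Q∩R| = 3.0833.
|P∩Q∩R| = 2.
|P ∪ Q ∪ R| = 63 − 16.947 + 2 = 48.05.

48.05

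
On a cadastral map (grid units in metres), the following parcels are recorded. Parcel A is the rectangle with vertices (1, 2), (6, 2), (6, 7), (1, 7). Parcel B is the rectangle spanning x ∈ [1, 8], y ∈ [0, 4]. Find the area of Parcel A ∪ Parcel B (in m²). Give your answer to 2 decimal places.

43.00

By inclusion–exclusion:
Individual areas: |Parcel A| = 25, |Parcel B| = 28.
|Parcel A∩Parcel B|: x∈[1,6], y∈[2,4] → 5·2 = 10.
|Parcel A ∪ Parcel B| = 53 − 10 = 43.00.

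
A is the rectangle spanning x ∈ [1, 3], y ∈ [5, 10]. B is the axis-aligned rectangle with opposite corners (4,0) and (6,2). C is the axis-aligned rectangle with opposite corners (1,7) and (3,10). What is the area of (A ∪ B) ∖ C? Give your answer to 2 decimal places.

|A ∪ B| = 14.
|(A ∪ B) ∩ C| = 6.
|(A ∪ B) ∖ C| = 14 − 6 = 8.00.

8.00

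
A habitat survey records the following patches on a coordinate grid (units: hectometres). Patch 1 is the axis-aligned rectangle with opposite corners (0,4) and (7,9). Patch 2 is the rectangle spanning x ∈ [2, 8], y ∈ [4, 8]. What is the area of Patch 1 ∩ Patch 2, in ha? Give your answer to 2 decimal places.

|Patch 1∩Patch 2|: x∈[2,7], y∈[4,8] → 5·4 = 20.

20.00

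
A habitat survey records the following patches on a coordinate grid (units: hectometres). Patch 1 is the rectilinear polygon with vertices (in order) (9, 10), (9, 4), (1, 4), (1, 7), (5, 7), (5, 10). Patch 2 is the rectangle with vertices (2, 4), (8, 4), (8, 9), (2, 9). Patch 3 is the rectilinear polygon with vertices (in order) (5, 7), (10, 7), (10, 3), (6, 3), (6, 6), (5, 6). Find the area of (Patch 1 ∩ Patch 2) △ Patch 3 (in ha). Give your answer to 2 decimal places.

27.00

|Patch 1 ∩ Patch 2| = 24.
|(Patch 1 ∩ Patch 2) ∩ Patch 3| = 7.
|(Patch 1 ∩ Patch 2) △ Patch 3| = 24 + 17 − 14 = 27.00.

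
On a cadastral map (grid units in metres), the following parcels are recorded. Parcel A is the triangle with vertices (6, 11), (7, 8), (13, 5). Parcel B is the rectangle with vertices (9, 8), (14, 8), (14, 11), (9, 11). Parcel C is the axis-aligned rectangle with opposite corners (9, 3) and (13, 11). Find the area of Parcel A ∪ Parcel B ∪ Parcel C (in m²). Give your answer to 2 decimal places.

By inclusion–exclusion:
Individual areas: |Parcel A| = 7.5, |Parcel B| = 15, |Parcel C| = 32.
|Parcel A∩Parcel B| = 0.1071.
|Parcel A∩Parcel C| = 2.8571.
|Parcel B∩Parcel C|: x∈[9,13], y∈[8,11] → 4·3 = 12.
|Parcel A∩Parcel B∩Parcel C| = 0.1071.
|Parcel A ∪ Parcel B ∪ Parcel C| = 54.5 − 14.9643 + 0.1071 = 39.64.

39.64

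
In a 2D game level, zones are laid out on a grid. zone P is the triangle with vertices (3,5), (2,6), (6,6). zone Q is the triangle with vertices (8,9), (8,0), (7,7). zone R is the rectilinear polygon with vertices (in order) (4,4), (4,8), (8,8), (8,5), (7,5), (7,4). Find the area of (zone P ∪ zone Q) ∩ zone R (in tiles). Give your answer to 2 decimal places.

3.13

|zone P ∪ zone Q| = 6.5.
|(zone P ∪ zone Q) ∩ zone R| = 3.13.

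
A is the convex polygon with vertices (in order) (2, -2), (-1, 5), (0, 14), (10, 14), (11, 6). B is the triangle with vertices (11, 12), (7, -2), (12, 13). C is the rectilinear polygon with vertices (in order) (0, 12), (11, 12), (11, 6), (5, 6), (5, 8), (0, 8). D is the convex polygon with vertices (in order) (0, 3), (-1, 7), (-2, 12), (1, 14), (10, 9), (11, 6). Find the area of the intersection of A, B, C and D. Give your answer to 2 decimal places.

The intersection is the polygon with vertices (9.286,6), (10.077,8.769), (10.333,8), (9.667,6).
By the shoelace formula its area is 1.04.

1.04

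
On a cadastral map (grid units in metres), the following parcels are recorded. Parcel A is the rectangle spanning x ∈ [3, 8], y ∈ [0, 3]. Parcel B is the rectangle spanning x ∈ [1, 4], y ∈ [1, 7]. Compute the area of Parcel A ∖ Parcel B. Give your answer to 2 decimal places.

|Parcel A∩Parcel B|: x∈[3,4], y∈[1,3] → 1·2 = 2.
|Parcel A| = 15.
|Parcel A ∖ Parcel B| = |Parcel A| − |Parcel A∩Parcel B| = 15 − 2 = 13.00.

13.00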